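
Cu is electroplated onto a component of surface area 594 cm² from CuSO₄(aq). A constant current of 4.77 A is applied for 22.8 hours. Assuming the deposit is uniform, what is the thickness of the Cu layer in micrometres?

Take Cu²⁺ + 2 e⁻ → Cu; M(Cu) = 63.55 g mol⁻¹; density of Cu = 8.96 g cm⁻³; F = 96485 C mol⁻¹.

Q = I·t = 4.770 × 82080 = 391500 C; n(e⁻) = 4.058 mol.
n(Cu) = n(e⁻)/2 = 2.029 mol, so m = 2.029 × 63.55 = 128.9 g.
Volume = m/ρ = 128.9 / 8.96 = 14.39 cm³.
Thickness = V/A = 14.39 / 594 = 0.0242 cm = 242 μm.

242 μm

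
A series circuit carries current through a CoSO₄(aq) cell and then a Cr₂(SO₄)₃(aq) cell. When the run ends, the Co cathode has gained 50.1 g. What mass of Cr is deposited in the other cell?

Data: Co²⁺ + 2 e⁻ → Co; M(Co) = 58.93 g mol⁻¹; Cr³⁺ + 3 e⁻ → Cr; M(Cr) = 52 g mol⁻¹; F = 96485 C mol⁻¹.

n(Co) = 50.1 / 58.93 = 0.8502 mol.
Since Co²⁺ + 2 e⁻ → Co, n(e⁻) passed = 2 × 0.8502 = 1.700 mol.
Cells in series carry the same charge, so the same 1.700 mol of electrons passes through cell 2.
Cr³⁺ + 3 e⁻ → Cr, so n(Cr) = 1.700 / 3 = 0.5668 mol.
m(Cr) = 0.5668 × 52 = 29.5 g.

29.5 g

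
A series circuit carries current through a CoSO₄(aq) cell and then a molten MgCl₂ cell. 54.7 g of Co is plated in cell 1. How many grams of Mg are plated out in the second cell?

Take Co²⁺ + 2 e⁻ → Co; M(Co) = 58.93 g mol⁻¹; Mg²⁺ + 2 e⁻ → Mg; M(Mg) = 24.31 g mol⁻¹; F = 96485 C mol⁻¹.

n(Co) = 54.7 / 58.93 = 0.9282 mol.
Since Co²⁺ + 2 e⁻ → Co, n(e⁻) passed = 2 × 0.9282 = 1.856 mol.
Cells in series carry the same charge, so the same 1.856 mol of electrons passes through cell 2.
Mg²⁺ + 2 e⁻ → Mg, so n(Mg) = 1.856 / 2 = 0.9282 mol.
m(Mg) = 0.9282 × 24.31 = 22.6 g.

22.6 g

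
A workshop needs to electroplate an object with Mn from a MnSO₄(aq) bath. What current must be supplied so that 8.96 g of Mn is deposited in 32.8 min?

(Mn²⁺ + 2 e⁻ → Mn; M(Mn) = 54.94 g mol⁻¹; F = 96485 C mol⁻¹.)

n(Mn) = 8.96 / 54.94 = 0.1631 mol.
n(e⁻) = 2 × 0.1631 = 0.3262 mol.
Q = n(e⁻)·F = 0.3262 × 96485 = 31470 C.
I = Q/t = 31470 / 1968.0 s = 16.0 A.

16.0 A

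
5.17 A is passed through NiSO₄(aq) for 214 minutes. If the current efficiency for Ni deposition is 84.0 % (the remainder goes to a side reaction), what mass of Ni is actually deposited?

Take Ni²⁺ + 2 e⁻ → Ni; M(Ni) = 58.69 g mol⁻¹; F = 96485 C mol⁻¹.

Q = I·t = 5.170 × 12840 = 66380 C.
n(e⁻) = 66380/96485 = 0.6880 mol; theoretically n(Ni) = 0.6880/2 = 0.3440 mol, m_theo = 20.19 g.
At 84.0 % efficiency, m_actual = 0.840 × 20.19 = 17.0 g.

17.0 g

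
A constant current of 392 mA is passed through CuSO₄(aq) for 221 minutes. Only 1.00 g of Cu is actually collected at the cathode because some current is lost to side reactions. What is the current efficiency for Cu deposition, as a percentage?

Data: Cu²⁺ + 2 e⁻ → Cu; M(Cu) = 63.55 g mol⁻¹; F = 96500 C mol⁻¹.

58.4 %

Q = I·t = 0.3920 × 13260 = 5198 C; n(e⁻) = 5198/96500 = 0.05386 mol.
Theoretical n(Cu) = n(e⁻)/2 = 0.02693 mol, i.e. m_theo = 0.02693 × 63.55 = 1.712 g.
Efficiency = m_actual / m_theo = 1.00 / 1.712 = 58.4 %.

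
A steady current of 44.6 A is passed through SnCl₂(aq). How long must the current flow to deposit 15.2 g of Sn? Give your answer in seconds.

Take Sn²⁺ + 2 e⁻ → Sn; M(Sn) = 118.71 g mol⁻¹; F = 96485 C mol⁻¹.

n(Sn) = m/M = 15.2 / 118.71 = 0.1280 mol.
Each Sn atom requires 2 electrons, so n(e⁻) = 2 × 0.1280 = 0.2561 mol.
Q = n(e⁻)·F = 0.2561 × 96485 = 24710 C.
t = Q/I = 24710 / 44.60 A = 554.0 s.

554 s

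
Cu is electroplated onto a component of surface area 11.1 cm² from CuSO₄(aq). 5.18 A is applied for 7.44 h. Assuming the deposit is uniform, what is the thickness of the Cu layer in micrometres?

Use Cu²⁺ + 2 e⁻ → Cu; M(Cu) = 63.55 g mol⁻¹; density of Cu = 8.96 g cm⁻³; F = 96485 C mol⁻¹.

4590 μm

Q = I·t = 5.180 × 26784 = 138700 C; n(e⁻) = 1.438 mol.
n(Cu) = n(e⁻)/2 = 0.7190 mol, so m = 0.7190 × 63.55 = 45.69 g.
Volume = m/ρ = 45.69 / 8.96 = 5.099 cm³.
Thickness = V/A = 5.099 / 11.1 = 0.459 cm = 4590 μm.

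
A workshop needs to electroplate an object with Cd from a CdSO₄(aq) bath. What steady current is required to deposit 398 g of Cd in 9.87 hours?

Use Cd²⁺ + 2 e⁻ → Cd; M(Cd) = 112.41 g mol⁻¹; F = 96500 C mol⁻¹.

19.2 A

n(Cd) = 398 / 112.41 = 3.541 mol.
n(e⁻) = 2 × 3.541 = 7.081 mol.
Q = n(e⁻)·F = 7.081 × 96500 = 683300 C.
I = Q/t = 683300 / 35532 s = 19.2 A.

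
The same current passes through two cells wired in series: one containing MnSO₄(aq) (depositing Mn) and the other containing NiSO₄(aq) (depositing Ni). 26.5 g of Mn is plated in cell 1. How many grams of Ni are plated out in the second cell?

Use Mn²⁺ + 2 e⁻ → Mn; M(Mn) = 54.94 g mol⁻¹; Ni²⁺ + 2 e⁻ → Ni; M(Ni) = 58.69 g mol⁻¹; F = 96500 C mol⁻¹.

n(Mn) = 26.5 / 54.94 = 0.4823 mol.
Since Mn²⁺ + 2 e⁻ → Mn, n(e⁻) passed = 2 × 0.4823 = 0.9647 mol.
Cells in series carry the same charge, so the same 0.9647 mol of electrons passes through cell 2.
Ni²⁺ + 2 e⁻ → Ni, so n(Ni) = 0.9647 / 2 = 0.4823 mol.
m(Ni) = 0.4823 × 58.69 = 28.3 g.

28.3 g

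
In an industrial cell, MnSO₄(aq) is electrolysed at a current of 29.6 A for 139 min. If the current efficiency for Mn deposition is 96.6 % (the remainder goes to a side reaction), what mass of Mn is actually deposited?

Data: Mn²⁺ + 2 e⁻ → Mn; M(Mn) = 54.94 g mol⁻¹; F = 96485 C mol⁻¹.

Q = I·t = 29.60 × 8340.0 = 246900 C.
n(e⁻) = 246900/96485 = 2.559 mol; theoretically n(Mn) = 2.559/2 = 1.279 mol, m_theo = 70.28 g.
At 96.6 % efficiency, m_actual = 0.966 × 70.28 = 67.9 g.

67.9 g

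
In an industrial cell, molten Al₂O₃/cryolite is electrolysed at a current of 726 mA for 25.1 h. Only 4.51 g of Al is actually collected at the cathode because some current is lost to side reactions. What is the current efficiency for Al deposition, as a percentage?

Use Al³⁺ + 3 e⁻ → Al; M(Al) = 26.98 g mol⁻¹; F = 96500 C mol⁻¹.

Q = I·t = 0.7260 × 90360 = 65600 C; n(e⁻) = 65600/96500 = 0.6798 mol.
Theoretical n(Al) = n(e⁻)/3 = 0.2266 mol, i.e. m_theo = 0.2266 × 26.98 = 6.114 g.
Efficiency = m_actual / m_theo = 4.51 / 6.114 = 73.8 %.

73.8 %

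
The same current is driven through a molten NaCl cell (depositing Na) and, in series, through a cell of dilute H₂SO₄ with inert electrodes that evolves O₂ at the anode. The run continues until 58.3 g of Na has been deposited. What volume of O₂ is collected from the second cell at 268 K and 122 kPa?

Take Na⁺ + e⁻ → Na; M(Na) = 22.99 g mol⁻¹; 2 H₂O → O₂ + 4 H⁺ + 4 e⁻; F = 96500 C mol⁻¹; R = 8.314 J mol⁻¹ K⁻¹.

n(Na) = 58.3 / 22.99 = 2.536 mol, so n(e⁻) = 1 × 2.536 = 2.536 mol.
The cells are in series, so the same 2.536 mol of electrons passes through the second cell.
2 H₂O → O₂ + 4 H⁺ + 4 e⁻ — 4 mol e⁻ per mol O₂, so n(O₂) = 2.536/4 = 0.6340 mol.
V = nRT/P = (0.6340 × 8.314 × 268) / (122 × 10³) = 0.0116 m³ = 11.6 L.

11.6 L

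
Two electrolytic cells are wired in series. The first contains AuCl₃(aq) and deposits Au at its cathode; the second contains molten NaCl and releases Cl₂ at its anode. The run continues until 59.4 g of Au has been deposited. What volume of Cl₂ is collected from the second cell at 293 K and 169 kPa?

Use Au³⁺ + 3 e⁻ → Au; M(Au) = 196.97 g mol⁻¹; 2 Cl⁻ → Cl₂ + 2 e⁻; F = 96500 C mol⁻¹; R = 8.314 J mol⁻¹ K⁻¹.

n(Au) = 59.4 / 196.97 = 0.3016 mol, so n(e⁻) = 3 × 0.3016 = 0.9047 mol.
The cells are in series, so the same 0.9047 mol of electrons passes through the second cell.
2 Cl⁻ → Cl₂ + 2 e⁻ — 2 mol e⁻ per mol Cl₂, so n(Cl₂) = 0.9047/2 = 0.4524 mol.
V = nRT/P = (0.4524 × 8.314 × 293) / (169 × 10³) = 0.00652 m³ = 6.52 L.

6.52 L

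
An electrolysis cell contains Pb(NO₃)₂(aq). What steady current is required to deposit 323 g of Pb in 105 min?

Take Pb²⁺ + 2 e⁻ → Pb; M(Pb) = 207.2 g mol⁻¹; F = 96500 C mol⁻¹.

n(Pb) = 323 / 207.2 = 1.559 mol.
n(e⁻) = 2 × 1.559 = 3.118 mol.
Q = n(e⁻)·F = 3.118 × 96500 = 300900 C.
I = Q/t = 300900 / 6300.0 s = 47.8 A.

47.8 A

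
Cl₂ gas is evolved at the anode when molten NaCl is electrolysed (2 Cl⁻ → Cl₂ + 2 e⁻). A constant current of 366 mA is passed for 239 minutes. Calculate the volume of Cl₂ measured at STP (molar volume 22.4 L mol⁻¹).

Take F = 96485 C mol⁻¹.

0.609 L

Q = I·t = 0.3660 A × 14340 s = 5248 C.
n(e⁻) = Q/F = 5248 / 96485 = 0.05440 mol.
2 electrons are transferred per Cl₂ molecule, so n(Cl₂) = 0.05440 / 2 = 0.02720 mol.
V = n × V_m = 0.02720 × 22.4 = 0.609 L.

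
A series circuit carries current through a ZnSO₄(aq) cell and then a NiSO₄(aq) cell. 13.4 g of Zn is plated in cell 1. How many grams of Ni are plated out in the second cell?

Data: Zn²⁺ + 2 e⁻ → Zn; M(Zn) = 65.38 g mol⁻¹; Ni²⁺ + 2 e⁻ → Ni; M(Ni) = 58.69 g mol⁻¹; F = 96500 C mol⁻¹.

n(Zn) = 13.4 / 65.38 = 0.2050 mol.
Since Zn²⁺ + 2 e⁻ → Zn, n(e⁻) passed = 2 × 0.2050 = 0.4099 mol.
Cells in series carry the same charge, so the same 0.4099 mol of electrons passes through cell 2.
Ni²⁺ + 2 e⁻ → Ni, so n(Ni) = 0.4099 / 2 = 0.2050 mol.
m(Ni) = 0.2050 × 58.69 = 12.0 g.

12.0 g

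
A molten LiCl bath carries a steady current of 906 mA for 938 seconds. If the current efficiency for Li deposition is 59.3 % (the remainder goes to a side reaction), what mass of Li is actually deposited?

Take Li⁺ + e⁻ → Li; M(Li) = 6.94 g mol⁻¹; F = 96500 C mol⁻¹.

0.0362 g

Q = I·t = 0.9060 × 938.00 = 849.8 C.
n(e⁻) = 849.8/96500 = 0.008807 mol; theoretically n(Li) = 0.008807/1 = 0.008807 mol, m_theo = 0.06112 g.
At 59.3 % efficiency, m_actual = 0.593 × 0.06112 = 0.0362 g.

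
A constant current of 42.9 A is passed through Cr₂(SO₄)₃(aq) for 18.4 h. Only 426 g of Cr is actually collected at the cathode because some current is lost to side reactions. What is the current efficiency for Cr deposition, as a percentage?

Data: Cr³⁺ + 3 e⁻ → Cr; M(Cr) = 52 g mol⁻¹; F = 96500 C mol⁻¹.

83.5 %

Q = I·t = 42.90 × 66240 = 2842000 C; n(e⁻) = 2842000/96500 = 29.45 mol.
Theoretical n(Cr) = n(e⁻)/3 = 9.816 mol, i.e. m_theo = 9.816 × 52 = 510.4 g.
Efficiency = m_actual / m_theo = 426 / 510.4 = 83.5 %.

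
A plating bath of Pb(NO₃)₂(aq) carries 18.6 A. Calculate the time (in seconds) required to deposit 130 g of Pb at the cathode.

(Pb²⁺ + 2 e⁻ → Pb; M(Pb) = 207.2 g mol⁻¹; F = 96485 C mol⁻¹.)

6510 s

n(Pb) = m/M = 130 / 207.2 = 0.6274 mol.
Each Pb atom requires 2 electrons, so n(e⁻) = 2 × 0.6274 = 1.255 mol.
Q = n(e⁻)·F = 1.255 × 96485 = 121100 C.
t = Q/I = 121100 / 18.60 A = 6509 s.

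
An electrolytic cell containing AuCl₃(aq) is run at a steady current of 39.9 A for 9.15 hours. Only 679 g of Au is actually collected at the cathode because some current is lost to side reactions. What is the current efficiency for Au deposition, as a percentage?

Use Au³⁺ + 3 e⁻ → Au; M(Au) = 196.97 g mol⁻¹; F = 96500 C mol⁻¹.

75.9 %

Q = I·t = 39.90 × 32940 = 1314000 C; n(e⁻) = 1314000/96500 = 13.62 mol.
Theoretical n(Au) = n(e⁻)/3 = 4.540 mol, i.e. m_theo = 4.540 × 196.97 = 894.2 g.
Efficiency = m_actual / m_theo = 679 / 894.2 = 75.9 %.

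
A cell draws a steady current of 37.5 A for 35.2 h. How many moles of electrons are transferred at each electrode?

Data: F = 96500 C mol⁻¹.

Q = I·t = 37.50 A × 126720 s = 4752000 C.
n(e⁻) = Q/F = 4752000 / 96500 = 49.2 mol.

49.2 mol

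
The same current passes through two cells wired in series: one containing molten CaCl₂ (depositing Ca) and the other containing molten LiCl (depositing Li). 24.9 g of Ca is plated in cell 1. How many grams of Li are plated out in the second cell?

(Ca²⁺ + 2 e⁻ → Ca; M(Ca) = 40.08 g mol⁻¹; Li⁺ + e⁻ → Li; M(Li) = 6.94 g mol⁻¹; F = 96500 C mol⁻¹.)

n(Ca) = 24.9 / 40.08 = 0.6213 mol.
Since Ca²⁺ + 2 e⁻ → Ca, n(e⁻) passed = 2 × 0.6213 = 1.243 mol.
Cells in series carry the same charge, so the same 1.243 mol of electrons passes through cell 2.
Li⁺ + e⁻ → Li, so n(Li) = 1.243 / 1 = 1.243 mol.
m(Li) = 1.243 × 6.94 = 8.62 g.

8.62 g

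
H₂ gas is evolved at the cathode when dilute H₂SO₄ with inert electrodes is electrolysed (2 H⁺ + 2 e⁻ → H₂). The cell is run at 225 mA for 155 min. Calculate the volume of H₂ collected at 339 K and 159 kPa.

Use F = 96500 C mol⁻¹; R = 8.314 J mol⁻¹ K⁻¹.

0.192 L

Q = I·t = 0.2250 A × 9300.0 s = 2092 C.
n(e⁻) = Q/F = 2092 / 96500 = 0.02168 mol.
2 electrons are transferred per H₂ molecule, so n(H₂) = 0.02168 / 2 = 0.01084 mol.
V = nRT/P = (0.01084 × 8.314 × 339) / (159 × 10³ Pa) = 1.92 × 10⁻⁴ m³ = 0.192 L.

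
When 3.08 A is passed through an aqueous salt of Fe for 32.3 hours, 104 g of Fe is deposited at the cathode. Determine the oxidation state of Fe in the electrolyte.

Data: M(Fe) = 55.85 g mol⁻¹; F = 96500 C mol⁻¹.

Q = I·t = 3.080 A × 116280 s = 358100 C, so n(e⁻) = 358100/96500 = 3.711 mol.
n(Fe) deposited = 104 / 55.85 = 1.862 mol.
Electrons per atom = n(e⁻)/n(Fe) = 3.711 / 1.862 = 1.99 ≈ 2, so the ion is Fe²⁺.

+2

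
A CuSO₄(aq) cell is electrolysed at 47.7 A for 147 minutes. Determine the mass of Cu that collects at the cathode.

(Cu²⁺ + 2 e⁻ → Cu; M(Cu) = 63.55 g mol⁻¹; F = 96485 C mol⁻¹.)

Q = I·t = 47.70 A × 8820.0 s = 420700 C.
n(e⁻) = Q/F = 420700 / 96485 = 4.360 mol.
Cu²⁺ + 2 e⁻ → Cu, so n(Cu) = n(e⁻)/2 = 2.180 mol.
m = n·M = 2.180 × 63.55 = 139 g.

139 g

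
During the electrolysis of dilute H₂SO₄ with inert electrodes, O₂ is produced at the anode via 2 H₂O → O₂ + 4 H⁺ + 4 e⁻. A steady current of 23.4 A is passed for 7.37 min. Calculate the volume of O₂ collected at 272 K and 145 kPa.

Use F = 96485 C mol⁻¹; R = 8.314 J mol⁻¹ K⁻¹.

0.418 L

Q = I·t = 23.40 A × 442.20 s = 10350 C.
n(e⁻) = Q/F = 10350 / 96485 = 0.1072 mol.
4 electrons are transferred per O₂ molecule, so n(O₂) = 0.1072 / 4 = 0.02681 mol.
V = nRT/P = (0.02681 × 8.314 × 272) / (145 × 10³ Pa) = 4.18 × 10⁻⁴ m³ = 0.418 L.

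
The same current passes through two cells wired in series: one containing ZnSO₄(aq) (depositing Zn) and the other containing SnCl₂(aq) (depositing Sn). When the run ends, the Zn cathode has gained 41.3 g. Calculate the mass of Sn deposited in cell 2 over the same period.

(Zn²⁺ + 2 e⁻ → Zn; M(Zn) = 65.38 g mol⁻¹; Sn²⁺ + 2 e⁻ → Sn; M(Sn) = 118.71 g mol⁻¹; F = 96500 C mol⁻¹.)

n(Zn) = 41.3 / 65.38 = 0.6317 mol.
Since Zn²⁺ + 2 e⁻ → Zn, n(e⁻) passed = 2 × 0.6317 = 1.263 mol.
Cells in series carry the same charge, so the same 1.263 mol of electrons passes through cell 2.
Sn²⁺ + 2 e⁻ → Sn, so n(Sn) = 1.263 / 2 = 0.6317 mol.
m(Sn) = 0.6317 × 118.71 = 75.0 g.

75.0 g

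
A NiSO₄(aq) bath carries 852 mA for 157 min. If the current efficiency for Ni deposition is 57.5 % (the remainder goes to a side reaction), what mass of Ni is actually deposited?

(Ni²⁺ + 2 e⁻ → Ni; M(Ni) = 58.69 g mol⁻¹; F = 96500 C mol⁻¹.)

1.40 g

Q = I·t = 0.8520 × 9420.0 = 8026 C.
n(e⁻) = 8026/96500 = 0.08317 mol; theoretically n(Ni) = 0.08317/2 = 0.04158 mol, m_theo = 2.441 g.
At 57.5 % efficiency, m_actual = 0.575 × 2.441 = 1.40 g.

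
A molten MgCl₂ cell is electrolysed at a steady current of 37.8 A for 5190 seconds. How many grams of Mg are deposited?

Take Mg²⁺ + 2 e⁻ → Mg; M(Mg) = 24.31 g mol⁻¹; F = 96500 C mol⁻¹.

24.7 g

Q = I·t = 37.80 A × 5190.0 s = 196200 C.
n(e⁻) = Q/F = 196200 / 96500 = 2.033 mol.
Mg²⁺ + 2 e⁻ → Mg, so n(Mg) = n(e⁻)/2 = 1.016 mol.
m = n·M = 1.016 × 24.31 = 24.7 g.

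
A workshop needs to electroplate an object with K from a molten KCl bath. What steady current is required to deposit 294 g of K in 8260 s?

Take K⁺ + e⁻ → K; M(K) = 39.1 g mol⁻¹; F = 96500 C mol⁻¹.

87.8 A

n(K) = 294 / 39.1 = 7.519 mol.
n(e⁻) = 1 × 7.519 = 7.519 mol.
Q = n(e⁻)·F = 7.519 × 96500 = 725600 C.
I = Q/t = 725600 / 8260.0 s = 87.8 A.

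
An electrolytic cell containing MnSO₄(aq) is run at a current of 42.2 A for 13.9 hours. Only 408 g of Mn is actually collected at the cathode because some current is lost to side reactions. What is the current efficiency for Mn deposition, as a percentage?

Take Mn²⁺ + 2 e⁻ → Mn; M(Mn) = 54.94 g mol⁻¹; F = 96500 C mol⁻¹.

Q = I·t = 42.20 × 50040 = 2112000 C; n(e⁻) = 2112000/96500 = 21.88 mol.
Theoretical n(Mn) = n(e⁻)/2 = 10.94 mol, i.e. m_theo = 10.94 × 54.94 = 601.1 g.
Efficiency = m_actual / m_theo = 408 / 601.1 = 67.9 %.

67.9 %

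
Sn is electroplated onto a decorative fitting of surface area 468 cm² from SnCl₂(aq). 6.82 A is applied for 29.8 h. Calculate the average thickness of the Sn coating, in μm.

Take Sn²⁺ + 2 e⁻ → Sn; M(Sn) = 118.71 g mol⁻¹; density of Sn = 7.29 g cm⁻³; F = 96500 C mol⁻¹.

Q = I·t = 6.820 × 107280 = 731600 C; n(e⁻) = 7.582 mol.
n(Sn) = n(e⁻)/2 = 3.791 mol, so m = 3.791 × 118.71 = 450.0 g.
Volume = m/ρ = 450.0 / 7.29 = 61.73 cm³.
Thickness = V/A = 61.73 / 468 = 0.132 cm = 1320 μm.

1320 μm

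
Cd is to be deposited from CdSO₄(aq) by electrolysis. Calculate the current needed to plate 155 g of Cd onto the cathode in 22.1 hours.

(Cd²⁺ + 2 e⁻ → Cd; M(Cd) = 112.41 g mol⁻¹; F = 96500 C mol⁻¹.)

n(Cd) = 155 / 112.41 = 1.379 mol.
n(e⁻) = 2 × 1.379 = 2.758 mol.
Q = n(e⁻)·F = 2.758 × 96500 = 266100 C.
I = Q/t = 266100 / 79560 s = 3.34 A.

3.34 A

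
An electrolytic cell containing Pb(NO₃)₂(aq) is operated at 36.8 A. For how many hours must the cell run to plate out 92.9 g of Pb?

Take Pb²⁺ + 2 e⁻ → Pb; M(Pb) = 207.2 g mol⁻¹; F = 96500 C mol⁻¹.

n(Pb) = m/M = 92.9 / 207.2 = 0.4484 mol.
Each Pb atom requires 2 electrons, so n(e⁻) = 2 × 0.4484 = 0.8967 mol.
Q = n(e⁻)·F = 0.8967 × 96500 = 86530 C.
t = Q/I = 86530 / 36.80 A = 2351 s = 0.653 h.

0.653 h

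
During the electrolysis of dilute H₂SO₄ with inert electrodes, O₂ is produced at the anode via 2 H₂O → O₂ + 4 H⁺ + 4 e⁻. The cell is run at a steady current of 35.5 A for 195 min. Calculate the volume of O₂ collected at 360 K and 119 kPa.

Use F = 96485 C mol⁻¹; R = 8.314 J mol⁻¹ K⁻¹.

Q = I·t = 35.50 A × 11700 s = 415400 C.
n(e⁻) = Q/F = 415400 / 96485 = 4.305 mol.
4 electrons are transferred per O₂ molecule, so n(O₂) = 4.305 / 4 = 1.076 mol.
V = nRT/P = (1.076 × 8.314 × 360) / (119 × 10³ Pa) = 0.0271 m³ = 27.1 L.

27.1 L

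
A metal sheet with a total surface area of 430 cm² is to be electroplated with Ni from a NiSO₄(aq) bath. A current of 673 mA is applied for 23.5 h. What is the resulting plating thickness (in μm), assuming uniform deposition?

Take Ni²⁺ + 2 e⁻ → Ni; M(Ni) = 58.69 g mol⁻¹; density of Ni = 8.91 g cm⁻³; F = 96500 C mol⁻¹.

Q = I·t = 0.6730 × 84600 = 56940 C; n(e⁻) = 0.5900 mol.
n(Ni) = n(e⁻)/2 = 0.2950 mol, so m = 0.2950 × 58.69 = 17.31 g.
Volume = m/ρ = 17.31 / 8.91 = 1.943 cm³.
Thickness = V/A = 1.943 / 430 = 0.00452 cm = 45.2 μm.

45.2 μm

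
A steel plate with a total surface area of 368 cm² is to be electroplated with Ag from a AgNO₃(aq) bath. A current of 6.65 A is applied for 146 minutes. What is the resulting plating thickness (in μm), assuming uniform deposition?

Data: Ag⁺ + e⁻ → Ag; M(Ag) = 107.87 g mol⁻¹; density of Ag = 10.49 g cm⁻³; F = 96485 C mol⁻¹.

169 μm

Q = I·t = 6.650 × 8760.0 = 58250 C; n(e⁻) = 0.6038 mol.
n(Ag) = n(e⁻)/1 = 0.6038 mol, so m = 0.6038 × 107.87 = 65.13 g.
Volume = m/ρ = 65.13 / 10.49 = 6.209 cm³.
Thickness = V/A = 6.209 / 368 = 0.0169 cm = 169 μm.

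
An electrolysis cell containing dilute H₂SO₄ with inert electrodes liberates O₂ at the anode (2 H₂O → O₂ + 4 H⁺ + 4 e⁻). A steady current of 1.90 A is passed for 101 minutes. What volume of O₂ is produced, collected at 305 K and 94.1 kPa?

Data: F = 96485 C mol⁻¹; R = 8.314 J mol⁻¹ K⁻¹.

Q = I·t = 1.900 A × 6060.0 s = 11510 C.
n(e⁻) = Q/F = 11510 / 96485 = 0.1193 mol.
4 electrons are transferred per O₂ molecule, so n(O₂) = 0.1193 / 4 = 0.02983 mol.
V = nRT/P = (0.02983 × 8.314 × 305) / (94.1 × 10³ Pa) = 8.04 × 10⁻⁴ m³ = 0.804 L.

0.804 L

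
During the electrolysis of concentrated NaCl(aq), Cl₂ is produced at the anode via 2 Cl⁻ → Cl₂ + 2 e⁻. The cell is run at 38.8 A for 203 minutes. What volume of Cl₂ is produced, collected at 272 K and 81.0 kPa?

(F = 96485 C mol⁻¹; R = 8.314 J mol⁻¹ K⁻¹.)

Q = I·t = 38.80 A × 12180 s = 472600 C.
n(e⁻) = Q/F = 472600 / 96485 = 4.898 mol.
2 electrons are transferred per Cl₂ molecule, so n(Cl₂) = 4.898 / 2 = 2.449 mol.
V = nRT/P = (2.449 × 8.314 × 272) / (81.0 × 10³ Pa) = 0.0684 m³ = 68.4 L.

68.4 L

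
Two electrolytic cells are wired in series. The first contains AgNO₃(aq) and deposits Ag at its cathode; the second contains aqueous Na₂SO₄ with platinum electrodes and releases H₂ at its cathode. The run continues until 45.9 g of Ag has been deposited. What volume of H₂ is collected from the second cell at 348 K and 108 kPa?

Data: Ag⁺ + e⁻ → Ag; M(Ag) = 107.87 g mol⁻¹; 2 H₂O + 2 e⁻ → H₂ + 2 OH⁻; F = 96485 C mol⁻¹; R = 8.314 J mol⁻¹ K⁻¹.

n(Ag) = 45.9 / 107.87 = 0.4255 mol, so n(e⁻) = 1 × 0.4255 = 0.4255 mol.
The cells are in series, so the same 0.4255 mol of electrons passes through the second cell.
2 H₂O + 2 e⁻ → H₂ + 2 OH⁻ — 2 mol e⁻ per mol H₂, so n(H₂) = 0.4255/2 = 0.2128 mol.
V = nRT/P = (0.2128 × 8.314 × 348) / (108 × 10³) = 0.00570 m³ = 5.70 L.

5.70 L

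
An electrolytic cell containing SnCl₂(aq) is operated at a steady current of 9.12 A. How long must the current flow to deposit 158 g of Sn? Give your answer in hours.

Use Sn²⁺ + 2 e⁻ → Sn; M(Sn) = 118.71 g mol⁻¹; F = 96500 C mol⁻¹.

7.82 h

n(Sn) = m/M = 158 / 118.71 = 1.331 mol.
Each Sn atom requires 2 electrons, so n(e⁻) = 2 × 1.331 = 2.662 mol.
Q = n(e⁻)·F = 2.662 × 96500 = 256900 C.
t = Q/I = 256900 / 9.120 A = 28170 s = 7.82 h.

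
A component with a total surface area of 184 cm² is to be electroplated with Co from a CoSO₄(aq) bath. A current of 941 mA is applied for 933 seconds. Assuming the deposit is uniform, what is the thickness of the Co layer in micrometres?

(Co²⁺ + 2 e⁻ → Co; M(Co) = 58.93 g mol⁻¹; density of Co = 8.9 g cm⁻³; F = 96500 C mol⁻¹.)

1.64 μm

Q = I·t = 0.9410 × 933.00 = 878.0 C; n(e⁻) = 0.009098 mol.
n(Co) = n(e⁻)/2 = 0.004549 mol, so m = 0.004549 × 58.93 = 0.2681 g.
Volume = m/ρ = 0.2681 / 8.9 = 0.03012 cm³.
Thickness = V/A = 0.03012 / 184 = 1.64 × 10⁻⁴ cm = 1.64 μm.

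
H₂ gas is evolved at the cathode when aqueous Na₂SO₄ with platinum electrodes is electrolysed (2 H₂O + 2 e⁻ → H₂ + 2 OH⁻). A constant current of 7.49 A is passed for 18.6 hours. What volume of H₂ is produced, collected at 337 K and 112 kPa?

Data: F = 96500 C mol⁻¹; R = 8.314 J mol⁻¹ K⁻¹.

Q = I·t = 7.490 A × 66960 s = 501500 C.
n(e⁻) = Q/F = 501500 / 96500 = 5.197 mol.
2 electrons are transferred per H₂ molecule, so n(H₂) = 5.197 / 2 = 2.599 mol.
V = nRT/P = (2.599 × 8.314 × 337) / (112 × 10³ Pa) = 0.0650 m³ = 65.0 L.

65.0 L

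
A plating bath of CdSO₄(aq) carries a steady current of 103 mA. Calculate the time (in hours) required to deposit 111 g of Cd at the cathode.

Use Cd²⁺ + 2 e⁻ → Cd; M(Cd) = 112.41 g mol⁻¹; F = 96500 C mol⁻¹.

n(Cd) = m/M = 111 / 112.41 = 0.9875 mol.
Each Cd atom requires 2 electrons, so n(e⁻) = 2 × 0.9875 = 1.975 mol.
Q = n(e⁻)·F = 1.975 × 96500 = 190600 C.
t = Q/I = 190600 / 0.1030 A = 1850000 s = 514 h.

514 h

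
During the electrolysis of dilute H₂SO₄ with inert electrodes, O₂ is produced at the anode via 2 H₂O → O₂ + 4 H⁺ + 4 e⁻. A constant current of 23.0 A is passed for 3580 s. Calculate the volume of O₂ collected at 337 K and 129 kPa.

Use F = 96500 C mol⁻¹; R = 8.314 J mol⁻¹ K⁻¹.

Q = I·t = 23.00 A × 3580.0 s = 82340 C.
n(e⁻) = Q/F = 82340 / 96500 = 0.8533 mol.
4 electrons are transferred per O₂ molecule, so n(O₂) = 0.8533 / 4 = 0.2133 mol.
V = nRT/P = (0.2133 × 8.314 × 337) / (129 × 10³ Pa) = 0.00463 m³ = 4.63 L.

4.63 L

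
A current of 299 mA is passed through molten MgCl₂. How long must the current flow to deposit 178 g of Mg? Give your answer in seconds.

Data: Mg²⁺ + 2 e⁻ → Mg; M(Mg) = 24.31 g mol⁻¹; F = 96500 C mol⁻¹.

4.73 × 10⁶ s

n(Mg) = m/M = 178 / 24.31 = 7.322 mol.
Each Mg atom requires 2 electrons, so n(e⁻) = 2 × 7.322 = 14.64 mol.
Q = n(e⁻)·F = 14.64 × 96500 = 1413000 C.
t = Q/I = 1413000 / 0.2990 A = 4726000 s.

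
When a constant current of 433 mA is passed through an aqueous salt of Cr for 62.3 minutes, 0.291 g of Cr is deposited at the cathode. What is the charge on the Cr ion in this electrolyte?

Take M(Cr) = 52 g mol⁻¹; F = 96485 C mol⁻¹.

Q = I·t = 0.4330 A × 3738.0 s = 1619 C, so n(e⁻) = 1619/96485 = 0.01678 mol.
n(Cr) deposited = 0.291 / 52 = 0.005596 mol.
Electrons per atom = n(e⁻)/n(Cr) = 0.01678 / 0.005596 = 3.00 ≈ 3, so the ion is Cr³⁺.

+3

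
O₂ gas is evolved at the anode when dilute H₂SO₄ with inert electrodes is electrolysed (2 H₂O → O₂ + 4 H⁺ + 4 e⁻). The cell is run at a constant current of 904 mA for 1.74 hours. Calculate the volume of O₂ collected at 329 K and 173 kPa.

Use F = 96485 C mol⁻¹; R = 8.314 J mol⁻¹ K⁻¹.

0.232 L

Q = I·t = 0.9040 A × 6264.0 s = 5663 C.
n(e⁻) = Q/F = 5663 / 96485 = 0.05869 mol.
4 electrons are transferred per O₂ molecule, so n(O₂) = 0.05869 / 4 = 0.01467 mol.
V = nRT/P = (0.01467 × 8.314 × 329) / (173 × 10³ Pa) = 2.32 × 10⁻⁴ m³ = 0.232 L.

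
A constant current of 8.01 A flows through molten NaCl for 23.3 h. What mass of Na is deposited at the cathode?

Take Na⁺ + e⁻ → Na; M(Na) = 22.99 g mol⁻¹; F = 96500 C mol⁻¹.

160 g

Q = I·t = 8.010 A × 83880 s = 671900 C.
n(e⁻) = Q/F = 671900 / 96500 = 6.962 mol.
Na⁺ + e⁻ → Na, so n(Na) = n(e⁻)/1 = 6.962 mol.
m = n·M = 6.962 × 22.99 = 160 g.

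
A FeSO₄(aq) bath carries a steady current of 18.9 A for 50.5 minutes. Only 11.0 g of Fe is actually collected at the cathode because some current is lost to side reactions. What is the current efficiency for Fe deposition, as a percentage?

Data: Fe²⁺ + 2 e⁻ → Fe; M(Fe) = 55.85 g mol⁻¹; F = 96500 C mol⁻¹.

66.4 %

Q = I·t = 18.90 × 3030.0 = 57270 C; n(e⁻) = 57270/96500 = 0.5934 mol.
Theoretical n(Fe) = n(e⁻)/2 = 0.2967 mol, i.e. m_theo = 0.2967 × 55.85 = 16.57 g.
Efficiency = m_actual / m_theo = 11.0 / 16.57 = 66.4 %.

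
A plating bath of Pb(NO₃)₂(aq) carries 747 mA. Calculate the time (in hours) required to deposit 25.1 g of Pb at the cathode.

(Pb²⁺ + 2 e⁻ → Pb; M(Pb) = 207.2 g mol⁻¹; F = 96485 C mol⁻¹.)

n(Pb) = m/M = 25.1 / 207.2 = 0.1211 mol.
Each Pb atom requires 2 electrons, so n(e⁻) = 2 × 0.1211 = 0.2423 mol.
Q = n(e⁻)·F = 0.2423 × 96485 = 23380 C.
t = Q/I = 23380 / 0.7470 A = 31290 s = 8.69 h.

8.69 h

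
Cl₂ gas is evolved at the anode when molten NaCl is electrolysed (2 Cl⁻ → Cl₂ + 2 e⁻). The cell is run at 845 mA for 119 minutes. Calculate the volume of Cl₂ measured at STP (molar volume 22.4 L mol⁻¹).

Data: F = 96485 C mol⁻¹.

0.700 L

Q = I·t = 0.8450 A × 7140.0 s = 6033 C.
n(e⁻) = Q/F = 6033 / 96485 = 0.06253 mol.
2 electrons are transferred per Cl₂ molecule, so n(Cl₂) = 0.06253 / 2 = 0.03127 mol.
V = n × V_m = 0.03127 × 22.4 = 0.700 L.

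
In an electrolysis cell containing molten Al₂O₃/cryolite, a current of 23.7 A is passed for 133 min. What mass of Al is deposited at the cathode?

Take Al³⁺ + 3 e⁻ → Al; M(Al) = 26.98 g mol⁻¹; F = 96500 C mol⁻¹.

Q = I·t = 23.70 A × 7980.0 s = 189100 C.
n(e⁻) = Q/F = 189100 / 96500 = 1.960 mol.
Al³⁺ + 3 e⁻ → Al, so n(Al) = n(e⁻)/3 = 0.6533 mol.
m = n·M = 0.6533 × 26.98 = 17.6 g.

17.6 g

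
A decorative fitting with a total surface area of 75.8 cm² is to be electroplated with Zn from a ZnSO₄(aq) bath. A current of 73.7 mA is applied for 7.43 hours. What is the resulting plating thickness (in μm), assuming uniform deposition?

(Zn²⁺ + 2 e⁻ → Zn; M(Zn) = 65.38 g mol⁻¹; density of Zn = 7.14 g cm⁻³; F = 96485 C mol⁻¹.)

Q = I·t = 0.07370 × 26748 = 1971 C; n(e⁻) = 0.02043 mol.
n(Zn) = n(e⁻)/2 = 0.01022 mol, so m = 0.01022 × 65.38 = 0.6679 g.
Volume = m/ρ = 0.6679 / 7.14 = 0.09354 cm³.
Thickness = V/A = 0.09354 / 75.8 = 0.00123 cm = 12.3 μm.

12.3 μm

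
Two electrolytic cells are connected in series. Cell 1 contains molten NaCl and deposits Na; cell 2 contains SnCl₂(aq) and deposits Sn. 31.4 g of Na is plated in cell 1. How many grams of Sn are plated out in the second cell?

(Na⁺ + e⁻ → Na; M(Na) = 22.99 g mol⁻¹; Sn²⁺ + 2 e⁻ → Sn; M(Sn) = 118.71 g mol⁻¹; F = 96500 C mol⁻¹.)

81.1 g

n(Na) = 31.4 / 22.99 = 1.366 mol.
Since Na⁺ + e⁻ → Na, n(e⁻) passed = 1 × 1.366 = 1.366 mol.
Cells in series carry the same charge, so the same 1.366 mol of electrons passes through cell 2.
Sn²⁺ + 2 e⁻ → Sn, so n(Sn) = 1.366 / 2 = 0.6829 mol.
m(Sn) = 0.6829 × 118.71 = 81.1 g.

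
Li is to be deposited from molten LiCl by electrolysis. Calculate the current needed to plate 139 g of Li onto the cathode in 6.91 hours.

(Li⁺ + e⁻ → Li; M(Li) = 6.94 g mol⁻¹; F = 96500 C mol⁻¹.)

77.7 A

n(Li) = 139 / 6.94 = 20.03 mol.
n(e⁻) = 1 × 20.03 = 20.03 mol.
Q = n(e⁻)·F = 20.03 × 96500 = 1933000 C.
I = Q/t = 1933000 / 24876 s = 77.7 A.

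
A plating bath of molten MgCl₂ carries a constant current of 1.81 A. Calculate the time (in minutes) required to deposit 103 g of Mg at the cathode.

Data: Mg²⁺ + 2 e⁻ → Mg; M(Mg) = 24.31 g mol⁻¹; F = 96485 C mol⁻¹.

n(Mg) = m/M = 103 / 24.31 = 4.237 mol.
Each Mg atom requires 2 electrons, so n(e⁻) = 2 × 4.237 = 8.474 mol.
Q = n(e⁻)·F = 8.474 × 96485 = 817600 C.
t = Q/I = 817600 / 1.810 A = 451700 s = 7530 min.

7530 min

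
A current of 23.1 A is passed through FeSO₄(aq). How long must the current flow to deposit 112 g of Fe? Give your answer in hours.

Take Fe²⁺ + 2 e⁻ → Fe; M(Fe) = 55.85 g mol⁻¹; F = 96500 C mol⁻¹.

n(Fe) = m/M = 112 / 55.85 = 2.005 mol.
Each Fe atom requires 2 electrons, so n(e⁻) = 2 × 2.005 = 4.011 mol.
Q = n(e⁻)·F = 4.011 × 96500 = 387000 C.
t = Q/I = 387000 / 23.10 A = 16750 s = 4.65 h.

4.65 h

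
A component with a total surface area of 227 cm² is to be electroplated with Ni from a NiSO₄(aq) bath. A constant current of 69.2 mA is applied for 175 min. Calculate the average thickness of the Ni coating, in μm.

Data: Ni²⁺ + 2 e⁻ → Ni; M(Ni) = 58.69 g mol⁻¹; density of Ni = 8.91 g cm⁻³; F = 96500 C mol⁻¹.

Q = I·t = 0.06920 × 10500 = 726.6 C; n(e⁻) = 0.007530 mol.
n(Ni) = n(e⁻)/2 = 0.003765 mol, so m = 0.003765 × 58.69 = 0.2210 g.
Volume = m/ρ = 0.2210 / 8.91 = 0.02480 cm³.
Thickness = V/A = 0.02480 / 227 = 1.09 × 10⁻⁴ cm = 1.09 μm.

1.09 μm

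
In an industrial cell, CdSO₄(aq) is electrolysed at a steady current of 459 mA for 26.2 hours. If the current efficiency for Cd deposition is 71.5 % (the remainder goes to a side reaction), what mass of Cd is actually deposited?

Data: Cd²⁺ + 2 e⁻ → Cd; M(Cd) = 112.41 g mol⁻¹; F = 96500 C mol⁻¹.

Q = I·t = 0.4590 × 94320 = 43290 C.
n(e⁻) = 43290/96500 = 0.4486 mol; theoretically n(Cd) = 0.4486/2 = 0.2243 mol, m_theo = 25.22 g.
At 71.5 % efficiency, m_actual = 0.715 × 25.22 = 18.0 g.

18.0 g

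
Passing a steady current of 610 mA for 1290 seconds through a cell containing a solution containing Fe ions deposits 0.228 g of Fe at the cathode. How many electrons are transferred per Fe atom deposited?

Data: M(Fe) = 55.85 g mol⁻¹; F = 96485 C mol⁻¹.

2

Q = I·t = 0.6100 A × 1290.0 s = 786.9 C, so n(e⁻) = 786.9/96485 = 0.008156 mol.
n(Fe) deposited = 0.228 / 55.85 = 0.004082 mol.
Electrons per atom = n(e⁻)/n(Fe) = 0.008156 / 0.004082 = 2.00 ≈ 2, so the ion is Fe²⁺.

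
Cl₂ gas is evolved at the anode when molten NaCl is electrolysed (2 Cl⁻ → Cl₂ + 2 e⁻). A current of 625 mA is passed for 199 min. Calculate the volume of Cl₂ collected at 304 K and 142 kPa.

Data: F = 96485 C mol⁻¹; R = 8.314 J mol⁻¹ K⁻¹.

0.688 L

Q = I·t = 0.6250 A × 11940 s = 7462 C.
n(e⁻) = Q/F = 7462 / 96485 = 0.07734 mol.
2 electrons are transferred per Cl₂ molecule, so n(Cl₂) = 0.07734 / 2 = 0.03867 mol.
V = nRT/P = (0.03867 × 8.314 × 304) / (142 × 10³ Pa) = 6.88 × 10⁻⁴ m³ = 0.688 L.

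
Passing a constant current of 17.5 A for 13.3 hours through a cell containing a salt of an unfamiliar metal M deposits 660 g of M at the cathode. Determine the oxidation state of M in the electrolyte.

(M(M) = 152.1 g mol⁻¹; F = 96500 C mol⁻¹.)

Q = I·t = 17.50 A × 47880 s = 837900 C, so n(e⁻) = 837900/96500 = 8.683 mol.
n(M) deposited = 660 / 152.1 = 4.339 mol.
Electrons per atom = n(e⁻)/n(M) = 8.683 / 4.339 = 2.00 ≈ 2, so the ion is M²⁺.

+2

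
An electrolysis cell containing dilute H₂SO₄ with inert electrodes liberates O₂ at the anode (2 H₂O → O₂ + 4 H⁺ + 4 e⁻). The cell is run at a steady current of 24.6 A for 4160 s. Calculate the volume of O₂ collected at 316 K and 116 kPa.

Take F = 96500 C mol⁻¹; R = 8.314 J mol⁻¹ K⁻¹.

Q = I·t = 24.60 A × 4160.0 s = 102300 C.
n(e⁻) = Q/F = 102300 / 96500 = 1.060 mol.
4 electrons are transferred per O₂ molecule, so n(O₂) = 1.060 / 4 = 0.2651 mol.
V = nRT/P = (0.2651 × 8.314 × 316) / (116 × 10³ Pa) = 0.00600 m³ = 6.00 L.

6.00 L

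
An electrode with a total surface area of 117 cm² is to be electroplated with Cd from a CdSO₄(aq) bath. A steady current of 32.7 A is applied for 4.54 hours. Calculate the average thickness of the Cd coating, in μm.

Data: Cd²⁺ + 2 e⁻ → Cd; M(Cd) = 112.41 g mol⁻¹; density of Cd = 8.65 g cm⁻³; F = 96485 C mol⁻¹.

3080 μm

Q = I·t = 32.70 × 16344 = 534400 C; n(e⁻) = 5.539 mol.
n(Cd) = n(e⁻)/2 = 2.770 mol, so m = 2.770 × 112.41 = 311.3 g.
Volume = m/ρ = 311.3 / 8.65 = 35.99 cm³.
Thickness = V/A = 35.99 / 117 = 0.308 cm = 3080 μm.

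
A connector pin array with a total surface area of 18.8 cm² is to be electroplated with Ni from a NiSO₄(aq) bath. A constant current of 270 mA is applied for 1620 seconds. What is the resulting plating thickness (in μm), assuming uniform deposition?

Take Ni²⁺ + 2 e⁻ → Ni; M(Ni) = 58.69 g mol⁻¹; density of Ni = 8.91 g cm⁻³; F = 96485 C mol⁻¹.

7.94 μm

Q = I·t = 0.2700 × 1620.0 = 437.4 C; n(e⁻) = 0.004533 mol.
n(Ni) = n(e⁻)/2 = 0.002267 mol, so m = 0.002267 × 58.69 = 0.1330 g.
Volume = m/ρ = 0.1330 / 8.91 = 0.01493 cm³.
Thickness = V/A = 0.01493 / 18.8 = 7.94 × 10⁻⁴ cm = 7.94 μm.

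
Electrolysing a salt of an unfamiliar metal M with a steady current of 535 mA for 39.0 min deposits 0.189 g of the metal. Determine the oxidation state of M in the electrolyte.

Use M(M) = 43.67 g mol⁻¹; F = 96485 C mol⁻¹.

+3

Q = I·t = 0.5350 A × 2340.0 s = 1252 C, so n(e⁻) = 1252/96485 = 0.01298 mol.
n(M) deposited = 0.189 / 43.67 = 0.004328 mol.
Electrons per atom = n(e⁻)/n(M) = 0.01298 / 0.004328 = 3.00 ≈ 3, so the ion is M³⁺.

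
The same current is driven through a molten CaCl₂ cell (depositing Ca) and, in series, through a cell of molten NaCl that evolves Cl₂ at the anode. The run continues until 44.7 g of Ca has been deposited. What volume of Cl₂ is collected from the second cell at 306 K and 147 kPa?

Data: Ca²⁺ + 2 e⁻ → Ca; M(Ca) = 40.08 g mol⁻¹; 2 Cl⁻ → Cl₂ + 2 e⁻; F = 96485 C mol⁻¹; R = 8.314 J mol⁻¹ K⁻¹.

19.3 L

n(Ca) = 44.7 / 40.08 = 1.115 mol, so n(e⁻) = 2 × 1.115 = 2.231 mol.
The cells are in series, so the same 2.231 mol of electrons passes through the second cell.
2 Cl⁻ → Cl₂ + 2 e⁻ — 2 mol e⁻ per mol Cl₂, so n(Cl₂) = 2.231/2 = 1.115 mol.
V = nRT/P = (1.115 × 8.314 × 306) / (147 × 10³) = 0.0193 m³ = 19.3 L.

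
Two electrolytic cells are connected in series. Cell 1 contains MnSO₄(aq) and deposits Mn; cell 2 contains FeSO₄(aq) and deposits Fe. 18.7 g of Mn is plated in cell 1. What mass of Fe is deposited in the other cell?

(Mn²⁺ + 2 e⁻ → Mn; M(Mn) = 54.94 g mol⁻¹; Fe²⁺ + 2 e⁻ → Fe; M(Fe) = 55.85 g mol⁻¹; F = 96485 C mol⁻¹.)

n(Mn) = 18.7 / 54.94 = 0.3404 mol.
Since Mn²⁺ + 2 e⁻ → Mn, n(e⁻) passed = 2 × 0.3404 = 0.6807 mol.
Cells in series carry the same charge, so the same 0.6807 mol of electrons passes through cell 2.
Fe²⁺ + 2 e⁻ → Fe, so n(Fe) = 0.6807 / 2 = 0.3404 mol.
m(Fe) = 0.3404 × 55.85 = 19.0 g.

19.0 g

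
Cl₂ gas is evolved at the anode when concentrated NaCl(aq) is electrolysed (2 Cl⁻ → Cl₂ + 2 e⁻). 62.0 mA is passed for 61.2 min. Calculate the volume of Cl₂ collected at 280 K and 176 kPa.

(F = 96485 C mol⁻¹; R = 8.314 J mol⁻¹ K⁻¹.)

Q = I·t = 0.06200 A × 3672.0 s = 227.7 C.
n(e⁻) = Q/F = 227.7 / 96485 = 0.002360 mol.
2 electrons are transferred per Cl₂ molecule, so n(Cl₂) = 0.002360 / 2 = 0.001180 mol.
V = nRT/P = (0.001180 × 8.314 × 280) / (176 × 10³ Pa) = 1.56 × 10⁻⁵ m³ = 0.0156 L.

0.0156 L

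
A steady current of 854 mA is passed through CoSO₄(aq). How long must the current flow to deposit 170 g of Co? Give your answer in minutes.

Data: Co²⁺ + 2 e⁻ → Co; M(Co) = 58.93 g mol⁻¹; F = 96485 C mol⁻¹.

n(Co) = m/M = 170 / 58.93 = 2.885 mol.
Each Co atom requires 2 electrons, so n(e⁻) = 2 × 2.885 = 5.770 mol.
Q = n(e⁻)·F = 5.770 × 96485 = 556700 C.
t = Q/I = 556700 / 0.8540 A = 651800 s = 10900 min.

10900 min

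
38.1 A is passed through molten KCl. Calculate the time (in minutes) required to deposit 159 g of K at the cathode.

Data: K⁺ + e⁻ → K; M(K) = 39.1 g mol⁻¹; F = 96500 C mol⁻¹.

172 min

n(K) = m/M = 159 / 39.1 = 4.066 mol.
Each K atom requires 1 electron, so n(e⁻) = 1 × 4.066 = 4.066 mol.
Q = n(e⁻)·F = 4.066 × 96500 = 392400 C.
t = Q/I = 392400 / 38.10 A = 10300 s = 172 min.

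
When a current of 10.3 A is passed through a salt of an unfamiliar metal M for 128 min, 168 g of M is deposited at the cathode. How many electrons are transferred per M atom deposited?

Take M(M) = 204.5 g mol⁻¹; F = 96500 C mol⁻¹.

1

Q = I·t = 10.30 A × 7680.0 s = 79100 C, so n(e⁻) = 79100/96500 = 0.8197 mol.
n(M) deposited = 168 / 204.5 = 0.8215 mol.
Electrons per atom = n(e⁻)/n(M) = 0.8197 / 0.8215 = 0.998 ≈ 1, so the ion is M⁺.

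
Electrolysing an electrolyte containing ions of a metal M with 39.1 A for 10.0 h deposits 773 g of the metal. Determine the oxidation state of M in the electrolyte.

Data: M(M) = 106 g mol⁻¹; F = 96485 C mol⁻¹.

Q = I·t = 39.10 A × 36000 s = 1408000 C, so n(e⁻) = 1408000/96485 = 14.59 mol.
n(M) deposited = 773 / 106 = 7.292 mol.
Electrons per atom = n(e⁻)/n(M) = 14.59 / 7.292 = 2.00 ≈ 2, so the ion is M²⁺.

+2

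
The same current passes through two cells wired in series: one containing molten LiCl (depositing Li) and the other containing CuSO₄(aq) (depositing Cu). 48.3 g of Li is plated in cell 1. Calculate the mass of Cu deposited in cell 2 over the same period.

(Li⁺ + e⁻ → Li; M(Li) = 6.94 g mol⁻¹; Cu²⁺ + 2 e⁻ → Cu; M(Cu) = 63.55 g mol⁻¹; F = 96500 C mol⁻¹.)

221 g

n(Li) = 48.3 / 6.94 = 6.960 mol.
Since Li⁺ + e⁻ → Li, n(e⁻) passed = 1 × 6.960 = 6.960 mol.
Cells in series carry the same charge, so the same 6.960 mol of electrons passes through cell 2.
Cu²⁺ + 2 e⁻ → Cu, so n(Cu) = 6.960 / 2 = 3.480 mol.
m(Cu) = 3.480 × 63.55 = 221 g.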